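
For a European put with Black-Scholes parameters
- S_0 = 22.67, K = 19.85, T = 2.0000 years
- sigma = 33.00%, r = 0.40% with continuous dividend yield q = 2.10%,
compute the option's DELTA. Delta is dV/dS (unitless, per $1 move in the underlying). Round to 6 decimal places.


Answer: Delta = -0.314617

Derivation:
d1 = 0.4451311271; d2 = -0.0215593485
phi(d1) = 0.3613134578; exp(-qT) = 0.9588697806; exp(-rT) = 0.9920319148
N(-d1) = 0.3281124977
Delta = -exp(-qT) * N(-d1) = -0.9588697806 * 0.3281124977 = -0.314617


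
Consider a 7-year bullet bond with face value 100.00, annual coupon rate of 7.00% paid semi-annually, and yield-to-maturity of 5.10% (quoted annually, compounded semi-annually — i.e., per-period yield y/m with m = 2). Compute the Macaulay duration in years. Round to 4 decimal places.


Coupon per period c = face * coupon_rate / m = 3.500000
Periods per year m = 2; per-period yield y/m = 0.025500
Number of cashflows N = 14
Cashflows (t years, CF_t, discount factor 1/(1+y/m)^(m*t), PV):
  t = 0.5000: CF_t = 3.500000, DF = 0.975134, PV = 3.412969
  t = 1.0000: CF_t = 3.500000, DF = 0.950886, PV = 3.328103
  t = 1.5000: CF_t = 3.500000, DF = 0.927242, PV = 3.245346
  t = 2.0000: CF_t = 3.500000, DF = 0.904185, PV = 3.164648
  t = 2.5000: CF_t = 3.500000, DF = 0.881702, PV = 3.085956
  t = 3.0000: CF_t = 3.500000, DF = 0.859777, PV = 3.009221
  t = 3.5000: CF_t = 3.500000, DF = 0.838398, PV = 2.934394
  t = 4.0000: CF_t = 3.500000, DF = 0.817551, PV = 2.861427
  t = 4.5000: CF_t = 3.500000, DF = 0.797222, PV = 2.790275
  t = 5.0000: CF_t = 3.500000, DF = 0.777398, PV = 2.720893
  t = 5.5000: CF_t = 3.500000, DF = 0.758067, PV = 2.653235
  t = 6.0000: CF_t = 3.500000, DF = 0.739217, PV = 2.587260
  t = 6.5000: CF_t = 3.500000, DF = 0.720836, PV = 2.522925
  t = 7.0000: CF_t = 103.500000, DF = 0.702912, PV = 72.751348
Price P = sum_t PV_t = 111.068000
Macaulay numerator sum_t t * PV_t:
  t * PV_t at t = 0.5000: 1.706485
  t * PV_t at t = 1.0000: 3.328103
  t * PV_t at t = 1.5000: 4.868020
  t * PV_t at t = 2.0000: 6.329296
  t * PV_t at t = 2.5000: 7.714890
  t * PV_t at t = 3.0000: 9.027662
  t * PV_t at t = 3.5000: 10.270378
  t * PV_t at t = 4.0000: 11.445709
  t * PV_t at t = 4.5000: 12.556239
  t * PV_t at t = 5.0000: 13.604463
  t * PV_t at t = 5.5000: 14.592793
  t * PV_t at t = 6.0000: 15.523560
  t * PV_t at t = 6.5000: 16.399015
  t * PV_t at t = 7.0000: 509.259435
Macaulay duration D = (sum_t t * PV_t) / P = 636.626047 / 111.068000 = 5.731858

Answer: Macaulay duration = 5.7319 years


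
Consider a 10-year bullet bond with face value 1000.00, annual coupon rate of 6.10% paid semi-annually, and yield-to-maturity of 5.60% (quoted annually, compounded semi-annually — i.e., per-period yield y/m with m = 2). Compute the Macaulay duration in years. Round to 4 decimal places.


Answer: Macaulay duration = 7.6809 years

Derivation:
Coupon per period c = face * coupon_rate / m = 30.500000
Periods per year m = 2; per-period yield y/m = 0.028000
Number of cashflows N = 20
Cashflows (t years, CF_t, discount factor 1/(1+y/m)^(m*t), PV):
  t = 0.5000: CF_t = 30.500000, DF = 0.972763, PV = 29.669261
  t = 1.0000: CF_t = 30.500000, DF = 0.946267, PV = 28.861149
  t = 1.5000: CF_t = 30.500000, DF = 0.920493, PV = 28.075047
  t = 2.0000: CF_t = 30.500000, DF = 0.895422, PV = 27.310357
  t = 2.5000: CF_t = 30.500000, DF = 0.871033, PV = 26.566495
  t = 3.0000: CF_t = 30.500000, DF = 0.847308, PV = 25.842894
  t = 3.5000: CF_t = 30.500000, DF = 0.824230, PV = 25.139002
  t = 4.0000: CF_t = 30.500000, DF = 0.801780, PV = 24.454282
  t = 4.5000: CF_t = 30.500000, DF = 0.779941, PV = 23.788212
  t = 5.0000: CF_t = 30.500000, DF = 0.758698, PV = 23.140284
  t = 5.5000: CF_t = 30.500000, DF = 0.738033, PV = 22.510004
  t = 6.0000: CF_t = 30.500000, DF = 0.717931, PV = 21.896891
  t = 6.5000: CF_t = 30.500000, DF = 0.698376, PV = 21.300478
  t = 7.0000: CF_t = 30.500000, DF = 0.679354, PV = 20.720309
  t = 7.5000: CF_t = 30.500000, DF = 0.660851, PV = 20.155943
  t = 8.0000: CF_t = 30.500000, DF = 0.642851, PV = 19.606948
  t = 8.5000: CF_t = 30.500000, DF = 0.625341, PV = 19.072907
  t = 9.0000: CF_t = 30.500000, DF = 0.608309, PV = 18.553411
  t = 9.5000: CF_t = 30.500000, DF = 0.591740, PV = 18.048066
  t = 10.0000: CF_t = 1030.500000, DF = 0.575622, PV = 593.178912
Price P = sum_t PV_t = 1037.890855
Macaulay numerator sum_t t * PV_t:
  t * PV_t at t = 0.5000: 14.834630
  t * PV_t at t = 1.0000: 28.861149
  t * PV_t at t = 1.5000: 42.112571
  t * PV_t at t = 2.0000: 54.620714
  t * PV_t at t = 2.5000: 66.416238
  t * PV_t at t = 3.0000: 77.528683
  t * PV_t at t = 3.5000: 87.986508
  t * PV_t at t = 4.0000: 97.817129
  t * PV_t at t = 4.5000: 107.046956
  t * PV_t at t = 5.0000: 115.701422
  t * PV_t at t = 5.5000: 123.805024
  t * PV_t at t = 6.0000: 131.381348
  t * PV_t at t = 6.5000: 138.453107
  t * PV_t at t = 7.0000: 145.042165
  t * PV_t at t = 7.5000: 151.169572
  t * PV_t at t = 8.0000: 156.855587
  t * PV_t at t = 8.5000: 162.119709
  t * PV_t at t = 9.0000: 166.980703
  t * PV_t at t = 9.5000: 171.456623
  t * PV_t at t = 10.0000: 5931.789118
Macaulay duration D = (sum_t t * PV_t) / P = 7971.978956 / 1037.890855 = 7.680942


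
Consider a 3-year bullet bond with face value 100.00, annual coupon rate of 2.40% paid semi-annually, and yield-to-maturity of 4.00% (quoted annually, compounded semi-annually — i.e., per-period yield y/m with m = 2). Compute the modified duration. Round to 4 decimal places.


Answer: Modified duration = 2.8529

Derivation:
Coupon per period c = face * coupon_rate / m = 1.200000
Periods per year m = 2; per-period yield y/m = 0.020000
Number of cashflows N = 6
Cashflows (t years, CF_t, discount factor 1/(1+y/m)^(m*t), PV):
  t = 0.5000: CF_t = 1.200000, DF = 0.980392, PV = 1.176471
  t = 1.0000: CF_t = 1.200000, DF = 0.961169, PV = 1.153403
  t = 1.5000: CF_t = 1.200000, DF = 0.942322, PV = 1.130787
  t = 2.0000: CF_t = 1.200000, DF = 0.923845, PV = 1.108615
  t = 2.5000: CF_t = 1.200000, DF = 0.905731, PV = 1.086877
  t = 3.0000: CF_t = 101.200000, DF = 0.887971, PV = 89.862704
Price P = sum_t PV_t = 95.518855
First compute Macaulay numerator sum_t t * PV_t:
  t * PV_t at t = 0.5000: 0.588235
  t * PV_t at t = 1.0000: 1.153403
  t * PV_t at t = 1.5000: 1.696180
  t * PV_t at t = 2.0000: 2.217229
  t * PV_t at t = 2.5000: 2.717192
  t * PV_t at t = 3.0000: 269.588112
Macaulay duration D = 277.960351 / 95.518855 = 2.910005
Modified duration = D / (1 + y/m) = 2.910005 / (1 + 0.020000) = 2.852946


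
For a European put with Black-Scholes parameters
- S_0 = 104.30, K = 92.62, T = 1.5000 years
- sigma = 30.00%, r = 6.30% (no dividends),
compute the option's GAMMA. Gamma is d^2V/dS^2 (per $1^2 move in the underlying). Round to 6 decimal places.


Answer: Gamma = 0.007774

Derivation:
d1 = 0.7641489737; d2 = 0.3967255123
phi(d1) = 0.2979289153; exp(-qT) = 1.0000000000; exp(-rT) = 0.9098277346
Gamma = exp(-qT) * phi(d1) / (S * sigma * sqrt(T)) = 1.0000000000 * 0.2979289153 / (104.3000 * 0.3000 * 1.2247448714) = 0.007774


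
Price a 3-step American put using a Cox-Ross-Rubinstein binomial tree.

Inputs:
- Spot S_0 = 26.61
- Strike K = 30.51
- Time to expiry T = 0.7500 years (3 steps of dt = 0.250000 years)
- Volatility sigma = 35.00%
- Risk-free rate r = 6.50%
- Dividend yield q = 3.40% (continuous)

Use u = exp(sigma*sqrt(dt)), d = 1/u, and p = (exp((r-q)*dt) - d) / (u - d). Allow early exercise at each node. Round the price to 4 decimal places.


Answer: Price = V(0,0) = 5.2061

Derivation:
dt = T/N = 0.250000
u = exp(sigma*sqrt(dt)) = 1.191246; d = 1/u = 0.839457
p = (exp((r-q)*dt) - d) / (u - d) = 0.478477
Discount per step: exp(-r*dt) = 0.983881
Stock lattice S(k, i) with i counting down-moves:
  k=0: S(0,0) = 26.6100
  k=1: S(1,0) = 31.6991; S(1,1) = 22.3380
  k=2: S(2,0) = 37.7614; S(2,1) = 26.6100; S(2,2) = 18.7518
  k=3: S(3,0) = 44.9831; S(3,1) = 31.6991; S(3,2) = 22.3380; S(3,3) = 15.7413
Terminal payoffs V(N, i) = max(K - S_T, 0):
  V(3,0) = 0.000000; V(3,1) = 0.000000; V(3,2) = 8.172049; V(3,3) = 14.768712
Backward induction: V(k, i) = exp(-r*dt) * [p * V(k+1, i) + (1-p) * V(k+1, i+1)]; then take max(V_cont, immediate exercise) for American.
  V(2,0) = exp(-r*dt) * [p*0.000000 + (1-p)*0.000000] = 0.000000; exercise = 0.000000; V(2,0) = max -> 0.000000
  V(2,1) = exp(-r*dt) * [p*0.000000 + (1-p)*8.172049] = 4.193214; exercise = 3.900000; V(2,1) = max -> 4.193214
  V(2,2) = exp(-r*dt) * [p*8.172049 + (1-p)*14.768712] = 11.425183; exercise = 11.758250; V(2,2) = max -> 11.758250
  V(1,0) = exp(-r*dt) * [p*0.000000 + (1-p)*4.193214] = 2.151608; exercise = 0.000000; V(1,0) = max -> 2.151608
  V(1,1) = exp(-r*dt) * [p*4.193214 + (1-p)*11.758250] = 8.007370; exercise = 8.172049; V(1,1) = max -> 8.172049
  V(0,0) = exp(-r*dt) * [p*2.151608 + (1-p)*8.172049] = 5.206115; exercise = 3.900000; V(0,0) = max -> 5.206115


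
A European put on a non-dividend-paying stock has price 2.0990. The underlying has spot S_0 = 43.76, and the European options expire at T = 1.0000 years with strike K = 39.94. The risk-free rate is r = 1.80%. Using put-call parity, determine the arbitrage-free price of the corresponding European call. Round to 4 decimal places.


Put-call parity: C - P = S_0 * exp(-qT) - K * exp(-rT).
S_0 * exp(-qT) = 43.7600 * 1.00000000 = 43.76000000
K * exp(-rT) = 39.9400 * 0.98216103 = 39.22751163
C = P + S*exp(-qT) - K*exp(-rT)
C = 2.0990 + 43.76000000 - 39.22751163 = 6.6315

Answer: Call price = 6.6315


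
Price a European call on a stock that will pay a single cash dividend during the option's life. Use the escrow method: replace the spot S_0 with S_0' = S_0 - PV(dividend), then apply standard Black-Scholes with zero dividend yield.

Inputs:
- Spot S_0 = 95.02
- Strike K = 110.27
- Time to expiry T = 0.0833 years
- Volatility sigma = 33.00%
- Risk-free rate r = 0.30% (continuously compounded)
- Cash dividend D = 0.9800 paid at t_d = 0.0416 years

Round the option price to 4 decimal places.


PV(D) = D * exp(-r * t_d) = 0.9800 * 0.99987521 = 0.97987770
S_0' = S_0 - PV(D) = 95.0200 - 0.97987770 = 94.04012230
d1 = (ln(S_0'/K) + (r + sigma^2/2)*T) / (sigma*sqrt(T)) = -1.62136425
d2 = d1 - sigma*sqrt(T) = -1.71660799
exp(-rT) = 0.99975013
N(d1) = 0.05246977; N(d2) = 0.04302541
C = S_0' * N(d1) - K * exp(-rT) * N(d2) = 94.04012230 * 0.05246977 - 110.2700 * 0.99975013 * 0.04302541 = 0.1910

Answer: Price = 0.1910


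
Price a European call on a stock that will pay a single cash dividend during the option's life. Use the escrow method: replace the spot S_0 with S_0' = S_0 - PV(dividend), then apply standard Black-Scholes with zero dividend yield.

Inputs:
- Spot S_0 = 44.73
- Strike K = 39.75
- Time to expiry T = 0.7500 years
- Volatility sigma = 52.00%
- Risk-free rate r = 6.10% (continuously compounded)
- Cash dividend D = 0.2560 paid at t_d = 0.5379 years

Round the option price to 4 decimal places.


Answer: Price = 11.0397

Derivation:
PV(D) = D * exp(-r * t_d) = 0.2560 * 0.96772057 = 0.24773647
S_0' = S_0 - PV(D) = 44.7300 - 0.24773647 = 44.48226353
d1 = (ln(S_0'/K) + (r + sigma^2/2)*T) / (sigma*sqrt(T)) = 0.57653020
d2 = d1 - sigma*sqrt(T) = 0.12619699
exp(-rT) = 0.95528075
N(d1) = 0.71787157; N(d2) = 0.55021200
C = S_0' * N(d1) - K * exp(-rT) * N(d2) = 44.48226353 * 0.71787157 - 39.7500 * 0.95528075 * 0.55021200 = 11.0397


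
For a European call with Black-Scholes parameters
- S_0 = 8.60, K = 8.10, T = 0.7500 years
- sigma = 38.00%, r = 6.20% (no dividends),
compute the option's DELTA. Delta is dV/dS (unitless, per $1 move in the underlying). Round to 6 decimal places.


Answer: Delta = 0.687174

Derivation:
d1 = 0.4878553303; d2 = 0.1587656769
phi(d1) = 0.3541835686; exp(-qT) = 1.0000000000; exp(-rT) = 0.9545645606
N(d1) = 0.6871738416
Delta = exp(-qT) * N(d1) = 1.0000000000 * 0.6871738416 = 0.687174


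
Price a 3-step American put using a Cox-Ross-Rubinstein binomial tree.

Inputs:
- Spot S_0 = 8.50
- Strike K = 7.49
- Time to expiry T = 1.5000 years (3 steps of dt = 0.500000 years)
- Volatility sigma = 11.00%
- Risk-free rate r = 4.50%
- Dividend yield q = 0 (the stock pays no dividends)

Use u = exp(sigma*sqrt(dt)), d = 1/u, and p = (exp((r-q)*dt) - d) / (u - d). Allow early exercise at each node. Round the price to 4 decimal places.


dt = T/N = 0.500000
u = exp(sigma*sqrt(dt)) = 1.080887; d = 1/u = 0.925166
p = (exp((r-q)*dt) - d) / (u - d) = 0.626692
Discount per step: exp(-r*dt) = 0.977751
Stock lattice S(k, i) with i counting down-moves:
  k=0: S(0,0) = 8.5000
  k=1: S(1,0) = 9.1875; S(1,1) = 7.8639
  k=2: S(2,0) = 9.9307; S(2,1) = 8.5000; S(2,2) = 7.2754
  k=3: S(3,0) = 10.7339; S(3,1) = 9.1875; S(3,2) = 7.8639; S(3,3) = 6.7310
Terminal payoffs V(N, i) = max(K - S_T, 0):
  V(3,0) = 0.000000; V(3,1) = 0.000000; V(3,2) = 0.000000; V(3,3) = 0.759019
Backward induction: V(k, i) = exp(-r*dt) * [p * V(k+1, i) + (1-p) * V(k+1, i+1)]; then take max(V_cont, immediate exercise) for American.
  V(2,0) = exp(-r*dt) * [p*0.000000 + (1-p)*0.000000] = 0.000000; exercise = 0.000000; V(2,0) = max -> 0.000000
  V(2,1) = exp(-r*dt) * [p*0.000000 + (1-p)*0.000000] = 0.000000; exercise = 0.000000; V(2,1) = max -> 0.000000
  V(2,2) = exp(-r*dt) * [p*0.000000 + (1-p)*0.759019] = 0.277044; exercise = 0.214572; V(2,2) = max -> 0.277044
  V(1,0) = exp(-r*dt) * [p*0.000000 + (1-p)*0.000000] = 0.000000; exercise = 0.000000; V(1,0) = max -> 0.000000
  V(1,1) = exp(-r*dt) * [p*0.000000 + (1-p)*0.277044] = 0.101122; exercise = 0.000000; V(1,1) = max -> 0.101122
  V(0,0) = exp(-r*dt) * [p*0.000000 + (1-p)*0.101122] = 0.036910; exercise = 0.000000; V(0,0) = max -> 0.036910

Answer: Price = V(0,0) = 0.0369


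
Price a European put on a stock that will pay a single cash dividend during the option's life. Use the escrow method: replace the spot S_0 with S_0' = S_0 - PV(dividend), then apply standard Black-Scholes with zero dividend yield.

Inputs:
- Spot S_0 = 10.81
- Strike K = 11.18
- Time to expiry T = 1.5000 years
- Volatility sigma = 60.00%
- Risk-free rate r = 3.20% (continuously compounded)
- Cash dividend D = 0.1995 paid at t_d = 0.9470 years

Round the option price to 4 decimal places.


Answer: Price = 3.0692

Derivation:
PV(D) = D * exp(-r * t_d) = 0.1995 * 0.97015056 = 0.19354504
S_0' = S_0 - PV(D) = 10.8100 - 0.19354504 = 10.61645496
d1 = (ln(S_0'/K) + (r + sigma^2/2)*T) / (sigma*sqrt(T)) = 0.36235939
d2 = d1 - sigma*sqrt(T) = -0.37248753
exp(-rT) = 0.95313379
N(-d1) = 0.35854174; N(-d2) = 0.64523505
P = K * exp(-rT) * N(-d2) - S_0' * N(-d1) = 11.1800 * 0.95313379 * 0.64523505 - 10.61645496 * 0.35854174 = 3.0692


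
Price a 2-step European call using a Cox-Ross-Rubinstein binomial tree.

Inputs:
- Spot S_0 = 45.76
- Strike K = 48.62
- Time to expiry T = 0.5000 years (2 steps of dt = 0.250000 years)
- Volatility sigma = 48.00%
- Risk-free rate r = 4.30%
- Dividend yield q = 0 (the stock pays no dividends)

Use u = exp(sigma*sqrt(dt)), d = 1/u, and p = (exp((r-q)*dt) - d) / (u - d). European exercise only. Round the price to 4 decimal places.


dt = T/N = 0.250000
u = exp(sigma*sqrt(dt)) = 1.271249; d = 1/u = 0.786628
p = (exp((r-q)*dt) - d) / (u - d) = 0.462588
Discount per step: exp(-r*dt) = 0.989308
Stock lattice S(k, i) with i counting down-moves:
  k=0: S(0,0) = 45.7600
  k=1: S(1,0) = 58.1724; S(1,1) = 35.9961
  k=2: S(2,0) = 73.9516; S(2,1) = 45.7600; S(2,2) = 28.3155
Terminal payoffs V(N, i) = max(S_T - K, 0):
  V(2,0) = 25.331565; V(2,1) = 0.000000; V(2,2) = 0.000000
Backward induction: V(k, i) = exp(-r*dt) * [p * V(k+1, i) + (1-p) * V(k+1, i+1)].
  V(1,0) = exp(-r*dt) * [p*25.331565 + (1-p)*0.000000] = 11.592790
  V(1,1) = exp(-r*dt) * [p*0.000000 + (1-p)*0.000000] = 0.000000
  V(0,0) = exp(-r*dt) * [p*11.592790 + (1-p)*0.000000] = 5.305349

Answer: Price = V(0,0) = 5.3053


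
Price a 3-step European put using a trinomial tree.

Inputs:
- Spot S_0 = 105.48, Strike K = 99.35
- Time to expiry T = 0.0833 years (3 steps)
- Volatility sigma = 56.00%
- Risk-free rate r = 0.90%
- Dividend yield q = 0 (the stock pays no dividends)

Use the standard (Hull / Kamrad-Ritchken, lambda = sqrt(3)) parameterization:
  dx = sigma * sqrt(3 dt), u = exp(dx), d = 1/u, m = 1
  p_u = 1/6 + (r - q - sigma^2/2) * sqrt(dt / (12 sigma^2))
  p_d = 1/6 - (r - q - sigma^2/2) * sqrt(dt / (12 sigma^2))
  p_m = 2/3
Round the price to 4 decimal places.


dt = T/N = 0.027767; dx = sigma*sqrt(3*dt) = 0.161626
u = exp(dx) = 1.175420; d = 1/u = 0.850760
p_u = 0.153971, p_m = 0.666667, p_d = 0.179362
Discount per step: exp(-r*dt) = 0.999750
Stock lattice S(k, j) with j the centered position index:
  k=0: S(0,+0) = 105.4800
  k=1: S(1,-1) = 89.7381; S(1,+0) = 105.4800; S(1,+1) = 123.9833
  k=2: S(2,-2) = 76.3456; S(2,-1) = 89.7381; S(2,+0) = 105.4800; S(2,+1) = 123.9833; S(2,+2) = 145.7325
  k=3: S(3,-3) = 64.9517; S(3,-2) = 76.3456; S(3,-1) = 89.7381; S(3,+0) = 105.4800; S(3,+1) = 123.9833; S(3,+2) = 145.7325; S(3,+3) = 171.2969
Terminal payoffs V(N, j) = max(K - S_T, 0):
  V(3,-3) = 34.398286; V(3,-2) = 23.004440; V(3,-1) = 9.611883; V(3,+0) = 0.000000; V(3,+1) = 0.000000; V(3,+2) = 0.000000; V(3,+3) = 0.000000
Backward induction: V(k, j) = exp(-r*dt) * [p_u * V(k+1, j+1) + p_m * V(k+1, j) + p_d * V(k+1, j-1)]
  V(2,-2) = exp(-r*dt) * [p_u*9.611883 + p_m*23.004440 + p_d*34.398286] = 22.980259
  V(2,-1) = exp(-r*dt) * [p_u*0.000000 + p_m*9.611883 + p_d*23.004440] = 10.531421
  V(2,+0) = exp(-r*dt) * [p_u*0.000000 + p_m*0.000000 + p_d*9.611883] = 1.723580
  V(2,+1) = exp(-r*dt) * [p_u*0.000000 + p_m*0.000000 + p_d*0.000000] = 0.000000
  V(2,+2) = exp(-r*dt) * [p_u*0.000000 + p_m*0.000000 + p_d*0.000000] = 0.000000
  V(1,-1) = exp(-r*dt) * [p_u*1.723580 + p_m*10.531421 + p_d*22.980259] = 11.405272
  V(1,+0) = exp(-r*dt) * [p_u*0.000000 + p_m*1.723580 + p_d*10.531421] = 3.037235
  V(1,+1) = exp(-r*dt) * [p_u*0.000000 + p_m*0.000000 + p_d*1.723580] = 0.309068
  V(0,+0) = exp(-r*dt) * [p_u*0.309068 + p_m*3.037235 + p_d*11.405272] = 4.117059

Answer: Price = V(0,0) = 4.1171


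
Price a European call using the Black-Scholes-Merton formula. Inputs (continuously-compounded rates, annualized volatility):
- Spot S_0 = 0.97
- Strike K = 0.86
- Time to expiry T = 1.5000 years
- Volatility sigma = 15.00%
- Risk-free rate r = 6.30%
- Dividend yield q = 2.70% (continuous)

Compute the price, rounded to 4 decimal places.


d1 = (ln(S/K) + (r - q + 0.5*sigma^2) * T) / (sigma * sqrt(T)) = 1.04097153
d2 = d1 - sigma * sqrt(T) = 0.85725980
exp(-rT) = 0.90982773; exp(-qT) = 0.96030916
C = S_0 * exp(-qT) * N(d1) - K * exp(-rT) * N(d2)
N(d1) = 0.85105562; N(d2) = 0.80434934
C = 0.9700 * 0.96030916 * 0.85105562 - 0.8600 * 0.90982773 * 0.80434934 = 0.1634

Answer: Price = 0.1634


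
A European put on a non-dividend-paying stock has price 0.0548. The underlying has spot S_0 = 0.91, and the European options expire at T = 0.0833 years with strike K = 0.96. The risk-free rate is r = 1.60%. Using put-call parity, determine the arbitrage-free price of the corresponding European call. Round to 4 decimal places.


Answer: Call price = 0.0061

Derivation:
Put-call parity: C - P = S_0 * exp(-qT) - K * exp(-rT).
S_0 * exp(-qT) = 0.9100 * 1.00000000 = 0.91000000
K * exp(-rT) = 0.9600 * 0.99866809 = 0.95872136
C = P + S*exp(-qT) - K*exp(-rT)
C = 0.0548 + 0.91000000 - 0.95872136 = 0.0061


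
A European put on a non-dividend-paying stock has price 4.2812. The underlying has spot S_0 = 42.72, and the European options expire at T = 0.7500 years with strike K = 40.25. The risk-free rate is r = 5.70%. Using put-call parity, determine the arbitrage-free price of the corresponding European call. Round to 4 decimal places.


Put-call parity: C - P = S_0 * exp(-qT) - K * exp(-rT).
S_0 * exp(-qT) = 42.7200 * 1.00000000 = 42.72000000
K * exp(-rT) = 40.2500 * 0.95815090 = 38.56557364
C = P + S*exp(-qT) - K*exp(-rT)
C = 4.2812 + 42.72000000 - 38.56557364 = 8.4356

Answer: Call price = 8.4356


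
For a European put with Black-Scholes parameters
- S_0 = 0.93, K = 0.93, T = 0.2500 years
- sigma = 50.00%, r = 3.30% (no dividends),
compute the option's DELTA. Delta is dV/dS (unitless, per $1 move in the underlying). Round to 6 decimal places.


Answer: Delta = -0.437228

Derivation:
d1 = 0.1580000000; d2 = -0.0920000000
phi(d1) = 0.3939936316; exp(-qT) = 1.0000000000; exp(-rT) = 0.9917839379
N(-d1) = 0.4372283994
Delta = -exp(-qT) * N(-d1) = -1.0000000000 * 0.4372283994 = -0.437228


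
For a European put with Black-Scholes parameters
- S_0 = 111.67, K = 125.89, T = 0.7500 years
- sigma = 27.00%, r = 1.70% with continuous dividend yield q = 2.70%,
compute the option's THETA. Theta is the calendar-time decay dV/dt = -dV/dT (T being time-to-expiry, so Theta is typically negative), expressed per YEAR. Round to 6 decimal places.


d1 = -0.4277648716; d2 = -0.6615917306
phi(d1) = 0.3640624261; exp(-qT) = 0.9799536543; exp(-rT) = 0.9873309369
Theta = -S*exp(-qT)*phi(d1)*sigma/(2*sqrt(T)) + r*K*exp(-rT)*N(-d2) - q*S*exp(-qT)*N(-d1)
N(-d1) = 0.6655888427; N(-d2) = 0.7458835457; sqrt(T) = 0.8660254038
Term 1 = -111.6700 * 0.9799536543 * 0.3640624261 * 0.2700 / (2 * 0.8660254038) = -6.2104210984
Term 2 = 0.0170 * 125.8900 * 0.9873309369 * 0.7458835457 = 1.5760642824
Term 3 = -0.0270 * 111.6700 * 0.9799536543 * 0.6655888427 = -1.9665810514
Theta = -6.2104210984 + (1.5760642824) + (-1.9665810514) = -6.600938

Answer: Theta = -6.600938


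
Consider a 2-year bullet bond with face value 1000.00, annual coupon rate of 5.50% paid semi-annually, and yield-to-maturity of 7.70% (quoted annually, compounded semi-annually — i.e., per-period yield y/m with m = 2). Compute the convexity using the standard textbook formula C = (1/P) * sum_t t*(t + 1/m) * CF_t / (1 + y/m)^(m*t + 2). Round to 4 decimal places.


Coupon per period c = face * coupon_rate / m = 27.500000
Periods per year m = 2; per-period yield y/m = 0.038500
Number of cashflows N = 4
Cashflows (t years, CF_t, discount factor 1/(1+y/m)^(m*t), PV):
  t = 0.5000: CF_t = 27.500000, DF = 0.962927, PV = 26.480501
  t = 1.0000: CF_t = 27.500000, DF = 0.927229, PV = 25.498797
  t = 1.5000: CF_t = 27.500000, DF = 0.892854, PV = 24.553488
  t = 2.0000: CF_t = 1027.500000, DF = 0.859754, PV = 883.396811
Price P = sum_t PV_t = 959.929596
Convexity numerator sum_t t*(t + 1/m) * CF_t / (1+y/m)^(m*t + 2):
  t = 0.5000: term = 12.276744
  t = 1.0000: term = 35.464835
  t = 1.5000: term = 68.300116
  t = 2.0000: term = 4095.555633
Convexity = (1/P) * sum = 4211.597329 / 959.929596 = 4.387402

Answer: Convexity = 4.3874


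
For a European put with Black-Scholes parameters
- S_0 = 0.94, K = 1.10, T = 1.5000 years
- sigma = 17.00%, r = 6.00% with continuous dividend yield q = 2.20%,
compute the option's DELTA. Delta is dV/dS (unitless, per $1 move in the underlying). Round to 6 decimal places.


d1 = -0.3770801354; d2 = -0.5852867635
phi(d1) = 0.3715643373; exp(-qT) = 0.9675385596; exp(-rT) = 0.9139311853
N(-d1) = 0.6469429734
Delta = -exp(-qT) * N(-d1) = -0.9675385596 * 0.6469429734 = -0.625942

Answer: Delta = -0.625942


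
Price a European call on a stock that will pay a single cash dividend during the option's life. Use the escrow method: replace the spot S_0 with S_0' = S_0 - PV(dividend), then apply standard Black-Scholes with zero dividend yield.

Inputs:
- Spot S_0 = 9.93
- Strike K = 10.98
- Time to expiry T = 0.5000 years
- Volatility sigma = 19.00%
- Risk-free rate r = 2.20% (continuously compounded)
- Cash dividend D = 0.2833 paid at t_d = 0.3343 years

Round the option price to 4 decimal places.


PV(D) = D * exp(-r * t_d) = 0.2833 * 0.99267238 = 0.28122408
S_0' = S_0 - PV(D) = 9.9300 - 0.28122408 = 9.64877592
d1 = (ln(S_0'/K) + (r + sigma^2/2)*T) / (sigma*sqrt(T)) = -0.81294486
d2 = d1 - sigma*sqrt(T) = -0.94729515
exp(-rT) = 0.98906028
N(d1) = 0.20812484; N(d2) = 0.17174420
C = S_0' * N(d1) - K * exp(-rT) * N(d2) = 9.64877592 * 0.20812484 - 10.9800 * 0.98906028 * 0.17174420 = 0.1430

Answer: Price = 0.1430


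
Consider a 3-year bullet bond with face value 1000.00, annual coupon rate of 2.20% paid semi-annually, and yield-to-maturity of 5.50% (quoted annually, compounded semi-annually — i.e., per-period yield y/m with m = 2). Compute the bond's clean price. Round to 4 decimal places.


Coupon per period c = face * coupon_rate / m = 11.000000
Periods per year m = 2; per-period yield y/m = 0.027500
Number of cashflows N = 6
Cashflows (t years, CF_t, discount factor 1/(1+y/m)^(m*t), PV):
  t = 0.5000: CF_t = 11.000000, DF = 0.973236, PV = 10.705596
  t = 1.0000: CF_t = 11.000000, DF = 0.947188, PV = 10.419072
  t = 1.5000: CF_t = 11.000000, DF = 0.921838, PV = 10.140216
  t = 2.0000: CF_t = 11.000000, DF = 0.897166, PV = 9.868823
  t = 2.5000: CF_t = 11.000000, DF = 0.873154, PV = 9.604694
  t = 3.0000: CF_t = 1011.000000, DF = 0.849785, PV = 859.132548
Price P = sum_t PV_t = 909.870948

Answer: Price = 909.8709


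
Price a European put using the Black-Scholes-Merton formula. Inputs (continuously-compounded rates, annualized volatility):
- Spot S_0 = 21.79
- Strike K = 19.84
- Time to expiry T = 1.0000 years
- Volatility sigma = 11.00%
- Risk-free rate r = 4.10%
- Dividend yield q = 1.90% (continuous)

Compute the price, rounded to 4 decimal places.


d1 = (ln(S/K) + (r - q + 0.5*sigma^2) * T) / (sigma * sqrt(T)) = 1.10728225
d2 = d1 - sigma * sqrt(T) = 0.99728225
exp(-rT) = 0.95982913; exp(-qT) = 0.98117936
P = K * exp(-rT) * N(-d2) - S_0 * exp(-qT) * N(-d1)
N(-d1) = 0.13408596; N(-d2) = 0.15931376
P = 19.8400 * 0.95982913 * 0.15931376 - 21.7900 * 0.98117936 * 0.13408596 = 0.1671

Answer: Price = 0.1671


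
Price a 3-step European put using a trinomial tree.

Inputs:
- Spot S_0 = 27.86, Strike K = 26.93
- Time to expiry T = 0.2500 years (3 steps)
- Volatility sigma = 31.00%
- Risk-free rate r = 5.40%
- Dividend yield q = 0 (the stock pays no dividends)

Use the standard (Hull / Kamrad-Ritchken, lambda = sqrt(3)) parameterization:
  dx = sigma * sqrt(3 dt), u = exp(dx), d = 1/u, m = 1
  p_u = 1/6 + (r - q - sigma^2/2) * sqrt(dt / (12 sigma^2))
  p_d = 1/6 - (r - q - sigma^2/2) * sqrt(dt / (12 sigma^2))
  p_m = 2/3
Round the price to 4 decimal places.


dt = T/N = 0.083333; dx = sigma*sqrt(3*dt) = 0.155000
u = exp(dx) = 1.167658; d = 1/u = 0.856415
p_u = 0.168266, p_m = 0.666667, p_d = 0.165067
Discount per step: exp(-r*dt) = 0.995510
Stock lattice S(k, j) with j the centered position index:
  k=0: S(0,+0) = 27.8600
  k=1: S(1,-1) = 23.8597; S(1,+0) = 27.8600; S(1,+1) = 32.5310
  k=2: S(2,-2) = 20.4338; S(2,-1) = 23.8597; S(2,+0) = 27.8600; S(2,+1) = 32.5310; S(2,+2) = 37.9850
  k=3: S(3,-3) = 17.4998; S(3,-2) = 20.4338; S(3,-1) = 23.8597; S(3,+0) = 27.8600; S(3,+1) = 32.5310; S(3,+2) = 37.9850; S(3,+3) = 44.3535
Terminal payoffs V(N, j) = max(K - S_T, 0):
  V(3,-3) = 9.430156; V(3,-2) = 6.496168; V(3,-1) = 3.070273; V(3,+0) = 0.000000; V(3,+1) = 0.000000; V(3,+2) = 0.000000; V(3,+3) = 0.000000
Backward induction: V(k, j) = exp(-r*dt) * [p_u * V(k+1, j+1) + p_m * V(k+1, j) + p_d * V(k+1, j-1)]
  V(2,-2) = exp(-r*dt) * [p_u*3.070273 + p_m*6.496168 + p_d*9.430156] = 6.375258
  V(2,-1) = exp(-r*dt) * [p_u*0.000000 + p_m*3.070273 + p_d*6.496168] = 3.105148
  V(2,+0) = exp(-r*dt) * [p_u*0.000000 + p_m*0.000000 + p_d*3.070273] = 0.504526
  V(2,+1) = exp(-r*dt) * [p_u*0.000000 + p_m*0.000000 + p_d*0.000000] = 0.000000
  V(2,+2) = exp(-r*dt) * [p_u*0.000000 + p_m*0.000000 + p_d*0.000000] = 0.000000
  V(1,-1) = exp(-r*dt) * [p_u*0.504526 + p_m*3.105148 + p_d*6.375258] = 3.192939
  V(1,+0) = exp(-r*dt) * [p_u*0.000000 + p_m*0.504526 + p_d*3.105148] = 0.845097
  V(1,+1) = exp(-r*dt) * [p_u*0.000000 + p_m*0.000000 + p_d*0.504526] = 0.082907
  V(0,+0) = exp(-r*dt) * [p_u*0.082907 + p_m*0.845097 + p_d*3.192939] = 1.099439

Answer: Price = V(0,0) = 1.0994


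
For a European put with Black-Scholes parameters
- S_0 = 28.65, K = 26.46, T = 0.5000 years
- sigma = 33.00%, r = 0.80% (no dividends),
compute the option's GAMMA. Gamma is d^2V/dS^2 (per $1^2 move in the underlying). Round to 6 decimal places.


Answer: Gamma = 0.053318

Derivation:
d1 = 0.4745941487; d2 = 0.2412489109
phi(d1) = 0.3564510570; exp(-qT) = 1.0000000000; exp(-rT) = 0.9960079893
Gamma = exp(-qT) * phi(d1) / (S * sigma * sqrt(T)) = 1.0000000000 * 0.3564510570 / (28.6500 * 0.3300 * 0.7071067812) = 0.053318


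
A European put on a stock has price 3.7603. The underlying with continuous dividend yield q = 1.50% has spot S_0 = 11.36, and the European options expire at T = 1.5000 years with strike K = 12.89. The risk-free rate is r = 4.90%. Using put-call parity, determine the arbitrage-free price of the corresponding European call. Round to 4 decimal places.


Answer: Call price = 2.8910

Derivation:
Put-call parity: C - P = S_0 * exp(-qT) - K * exp(-rT).
S_0 * exp(-qT) = 11.3600 * 0.97775124 = 11.10725405
K * exp(-rT) = 12.8900 * 0.92913615 = 11.97656492
C = P + S*exp(-qT) - K*exp(-rT)
C = 3.7603 + 11.10725405 - 11.97656492 = 2.8910


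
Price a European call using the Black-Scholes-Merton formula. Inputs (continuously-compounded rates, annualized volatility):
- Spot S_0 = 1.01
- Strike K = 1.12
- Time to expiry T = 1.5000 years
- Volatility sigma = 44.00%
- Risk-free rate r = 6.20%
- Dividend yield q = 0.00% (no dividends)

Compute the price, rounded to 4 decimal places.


d1 = (ln(S/K) + (r - q + 0.5*sigma^2) * T) / (sigma * sqrt(T)) = 0.25018503
d2 = d1 - sigma * sqrt(T) = -0.28870271
exp(-rT) = 0.91119350; exp(-qT) = 1.00000000
C = S_0 * exp(-qT) * N(d1) - K * exp(-rT) * N(d2)
N(d1) = 0.59877787; N(d2) = 0.38640444
C = 1.0100 * 1.00000000 * 0.59877787 - 1.1200 * 0.91119350 * 0.38640444 = 0.2104

Answer: Price = 0.2104


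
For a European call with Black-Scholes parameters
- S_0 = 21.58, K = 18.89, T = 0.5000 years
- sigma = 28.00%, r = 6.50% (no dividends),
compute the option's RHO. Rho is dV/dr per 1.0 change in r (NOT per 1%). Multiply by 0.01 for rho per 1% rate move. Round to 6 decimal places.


Answer: Rho = 7.036582

Derivation:
d1 = 0.9355743879; d2 = 0.7375844892
phi(d1) = 0.2575379346; exp(-qT) = 1.0000000000; exp(-rT) = 0.9680224498
N(d2) = 0.7696165081
Rho = K*T*exp(-rT)*N(d2) = 18.8900 * 0.5000 * 0.9680224498 * 0.7696165081 = 7.036582


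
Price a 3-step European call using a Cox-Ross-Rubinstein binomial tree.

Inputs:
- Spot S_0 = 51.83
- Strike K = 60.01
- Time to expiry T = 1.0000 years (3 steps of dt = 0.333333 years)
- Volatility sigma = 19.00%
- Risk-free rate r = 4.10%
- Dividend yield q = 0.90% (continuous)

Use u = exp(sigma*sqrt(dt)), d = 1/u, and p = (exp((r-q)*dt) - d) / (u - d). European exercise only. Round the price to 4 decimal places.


Answer: Price = V(0,0) = 1.6350

Derivation:
dt = T/N = 0.333333
u = exp(sigma*sqrt(dt)) = 1.115939; d = 1/u = 0.896106
p = (exp((r-q)*dt) - d) / (u - d) = 0.521385
Discount per step: exp(-r*dt) = 0.986426
Stock lattice S(k, i) with i counting down-moves:
  k=0: S(0,0) = 51.8300
  k=1: S(1,0) = 57.8391; S(1,1) = 46.4452
  k=2: S(2,0) = 64.5450; S(2,1) = 51.8300; S(2,2) = 41.6198
  k=3: S(3,0) = 72.0283; S(3,1) = 57.8391; S(3,2) = 46.4452; S(3,3) = 37.2958
Terminal payoffs V(N, i) = max(S_T - K, 0):
  V(3,0) = 12.018278; V(3,1) = 0.000000; V(3,2) = 0.000000; V(3,3) = 0.000000
Backward induction: V(k, i) = exp(-r*dt) * [p * V(k+1, i) + (1-p) * V(k+1, i+1)].
  V(2,0) = exp(-r*dt) * [p*12.018278 + (1-p)*0.000000] = 6.181090
  V(2,1) = exp(-r*dt) * [p*0.000000 + (1-p)*0.000000] = 0.000000
  V(2,2) = exp(-r*dt) * [p*0.000000 + (1-p)*0.000000] = 0.000000
  V(1,0) = exp(-r*dt) * [p*6.181090 + (1-p)*0.000000] = 3.178981
  V(1,1) = exp(-r*dt) * [p*0.000000 + (1-p)*0.000000] = 0.000000
  V(0,0) = exp(-r*dt) * [p*3.178981 + (1-p)*0.000000] = 1.634974


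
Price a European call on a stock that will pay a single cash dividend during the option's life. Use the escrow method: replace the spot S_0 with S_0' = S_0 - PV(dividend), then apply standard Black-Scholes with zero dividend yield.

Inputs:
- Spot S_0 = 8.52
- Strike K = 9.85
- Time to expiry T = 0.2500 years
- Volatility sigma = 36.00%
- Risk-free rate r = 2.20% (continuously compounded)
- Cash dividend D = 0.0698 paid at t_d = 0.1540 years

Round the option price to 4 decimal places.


Answer: Price = 0.1893

Derivation:
PV(D) = D * exp(-r * t_d) = 0.0698 * 0.99661773 = 0.06956392
S_0' = S_0 - PV(D) = 8.5200 - 0.06956392 = 8.45043608
d1 = (ln(S_0'/K) + (r + sigma^2/2)*T) / (sigma*sqrt(T)) = -0.73085227
d2 = d1 - sigma*sqrt(T) = -0.91085227
exp(-rT) = 0.99451510
N(d1) = 0.23243470; N(d2) = 0.18118661
C = S_0' * N(d1) - K * exp(-rT) * N(d2) = 8.45043608 * 0.23243470 - 9.8500 * 0.99451510 * 0.18118661 = 0.1893


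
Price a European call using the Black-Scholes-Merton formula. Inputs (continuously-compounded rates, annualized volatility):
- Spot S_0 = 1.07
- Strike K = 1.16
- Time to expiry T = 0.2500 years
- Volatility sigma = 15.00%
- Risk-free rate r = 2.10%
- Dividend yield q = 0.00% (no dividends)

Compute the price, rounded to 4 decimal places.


d1 = (ln(S/K) + (r - q + 0.5*sigma^2) * T) / (sigma * sqrt(T)) = -0.96931809
d2 = d1 - sigma * sqrt(T) = -1.04431809
exp(-rT) = 0.99476376; exp(-qT) = 1.00000000
C = S_0 * exp(-qT) * N(d1) - K * exp(-rT) * N(d2)
N(d1) = 0.16619325; N(d2) = 0.14816912
C = 1.0700 * 1.00000000 * 0.16619325 - 1.1600 * 0.99476376 * 0.14816912 = 0.0069

Answer: Price = 0.0069


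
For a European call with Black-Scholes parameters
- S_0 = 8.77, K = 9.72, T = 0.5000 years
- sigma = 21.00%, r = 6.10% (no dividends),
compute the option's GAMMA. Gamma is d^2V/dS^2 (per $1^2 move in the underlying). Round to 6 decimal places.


Answer: Gamma = 0.281301

Derivation:
d1 = -0.4129760322; d2 = -0.5614684562
phi(d1) = 0.3663327759; exp(-qT) = 1.0000000000; exp(-rT) = 0.9699604321
Gamma = exp(-qT) * phi(d1) / (S * sigma * sqrt(T)) = 1.0000000000 * 0.3663327759 / (8.7700 * 0.2100 * 0.7071067812) = 0.281301


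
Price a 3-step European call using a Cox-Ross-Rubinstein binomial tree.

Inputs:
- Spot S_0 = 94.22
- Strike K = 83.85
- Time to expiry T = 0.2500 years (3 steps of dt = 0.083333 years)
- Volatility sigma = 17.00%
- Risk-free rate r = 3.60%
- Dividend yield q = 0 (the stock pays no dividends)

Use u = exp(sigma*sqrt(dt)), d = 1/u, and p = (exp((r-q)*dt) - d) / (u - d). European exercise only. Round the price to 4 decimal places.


Answer: Price = V(0,0) = 11.4013

Derivation:
dt = T/N = 0.083333
u = exp(sigma*sqrt(dt)) = 1.050299; d = 1/u = 0.952110
p = (exp((r-q)*dt) - d) / (u - d) = 0.518333
Discount per step: exp(-r*dt) = 0.997004
Stock lattice S(k, i) with i counting down-moves:
  k=0: S(0,0) = 94.2200
  k=1: S(1,0) = 98.9592; S(1,1) = 89.7078
  k=2: S(2,0) = 103.9367; S(2,1) = 94.2200; S(2,2) = 85.4117
  k=3: S(3,0) = 109.1646; S(3,1) = 98.9592; S(3,2) = 89.7078; S(3,3) = 81.3213
Terminal payoffs V(N, i) = max(S_T - K, 0):
  V(3,0) = 25.314595; V(3,1) = 15.109161; V(3,2) = 5.857798; V(3,3) = 0.000000
Backward induction: V(k, i) = exp(-r*dt) * [p * V(k+1, i) + (1-p) * V(k+1, i+1)].
  V(2,0) = exp(-r*dt) * [p*25.314595 + (1-p)*15.109161] = 20.337869
  V(2,1) = exp(-r*dt) * [p*15.109161 + (1-p)*5.857798] = 10.621173
  V(2,2) = exp(-r*dt) * [p*5.857798 + (1-p)*0.000000] = 3.027195
  V(1,0) = exp(-r*dt) * [p*20.337869 + (1-p)*10.621173] = 15.610754
  V(1,1) = exp(-r*dt) * [p*10.621173 + (1-p)*3.027195] = 6.942545
  V(0,0) = exp(-r*dt) * [p*15.610754 + (1-p)*6.942545] = 11.401309


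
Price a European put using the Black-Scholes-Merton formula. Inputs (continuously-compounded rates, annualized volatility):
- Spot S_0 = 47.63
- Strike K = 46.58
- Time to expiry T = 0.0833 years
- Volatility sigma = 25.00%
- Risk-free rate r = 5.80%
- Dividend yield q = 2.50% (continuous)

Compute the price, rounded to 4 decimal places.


d1 = (ln(S/K) + (r - q + 0.5*sigma^2) * T) / (sigma * sqrt(T)) = 0.38311725
d2 = d1 - sigma * sqrt(T) = 0.31096290
exp(-rT) = 0.99518025; exp(-qT) = 0.99791967
P = K * exp(-rT) * N(-d2) - S_0 * exp(-qT) * N(-d1)
N(-d1) = 0.35081642; N(-d2) = 0.37791441
P = 46.5800 * 0.99518025 * 0.37791441 - 47.6300 * 0.99791967 * 0.35081642 = 0.8438

Answer: Price = 0.8438


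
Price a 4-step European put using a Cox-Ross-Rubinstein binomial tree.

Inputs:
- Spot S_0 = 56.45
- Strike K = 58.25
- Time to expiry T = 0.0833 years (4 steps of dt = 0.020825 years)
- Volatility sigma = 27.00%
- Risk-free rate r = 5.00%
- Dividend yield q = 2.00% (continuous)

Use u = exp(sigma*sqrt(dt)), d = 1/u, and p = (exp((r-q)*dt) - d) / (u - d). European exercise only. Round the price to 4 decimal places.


Answer: Price = V(0,0) = 2.8119

Derivation:
dt = T/N = 0.020825
u = exp(sigma*sqrt(dt)) = 1.039732; d = 1/u = 0.961786
p = (exp((r-q)*dt) - d) / (u - d) = 0.498278
Discount per step: exp(-r*dt) = 0.998959
Stock lattice S(k, i) with i counting down-moves:
  k=0: S(0,0) = 56.4500
  k=1: S(1,0) = 58.6929; S(1,1) = 54.2928
  k=2: S(2,0) = 61.0249; S(2,1) = 56.4500; S(2,2) = 52.2181
  k=3: S(3,0) = 63.4496; S(3,1) = 58.6929; S(3,2) = 54.2928; S(3,3) = 50.2226
  k=4: S(4,0) = 65.9706; S(4,1) = 61.0249; S(4,2) = 56.4500; S(4,3) = 52.2181; S(4,4) = 48.3034
Terminal payoffs V(N, i) = max(K - S_T, 0):
  V(4,0) = 0.000000; V(4,1) = 0.000000; V(4,2) = 1.800000; V(4,3) = 6.031930; V(4,4) = 9.946603
Backward induction: V(k, i) = exp(-r*dt) * [p * V(k+1, i) + (1-p) * V(k+1, i+1)].
  V(3,0) = exp(-r*dt) * [p*0.000000 + (1-p)*0.000000] = 0.000000
  V(3,1) = exp(-r*dt) * [p*0.000000 + (1-p)*1.800000] = 0.902160
  V(3,2) = exp(-r*dt) * [p*1.800000 + (1-p)*6.031930] = 3.919170
  V(3,3) = exp(-r*dt) * [p*6.031930 + (1-p)*9.946603] = 7.987686
  V(2,0) = exp(-r*dt) * [p*0.000000 + (1-p)*0.902160] = 0.452162
  V(2,1) = exp(-r*dt) * [p*0.902160 + (1-p)*3.919170] = 2.413346
  V(2,2) = exp(-r*dt) * [p*3.919170 + (1-p)*7.987686] = 5.954231
  V(1,0) = exp(-r*dt) * [p*0.452162 + (1-p)*2.413346] = 1.434636
  V(1,1) = exp(-r*dt) * [p*2.413346 + (1-p)*5.954231] = 4.185525
  V(0,0) = exp(-r*dt) * [p*1.434636 + (1-p)*4.185525] = 2.811888


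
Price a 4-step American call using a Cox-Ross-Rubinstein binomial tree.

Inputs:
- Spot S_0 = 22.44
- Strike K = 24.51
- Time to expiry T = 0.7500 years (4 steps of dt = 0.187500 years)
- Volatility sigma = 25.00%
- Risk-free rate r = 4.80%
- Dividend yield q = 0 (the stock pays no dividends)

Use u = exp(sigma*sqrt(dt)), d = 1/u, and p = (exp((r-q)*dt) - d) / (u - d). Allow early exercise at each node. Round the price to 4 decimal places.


dt = T/N = 0.187500
u = exp(sigma*sqrt(dt)) = 1.114330; d = 1/u = 0.897400
p = (exp((r-q)*dt) - d) / (u - d) = 0.514639
Discount per step: exp(-r*dt) = 0.991040
Stock lattice S(k, i) with i counting down-moves:
  k=0: S(0,0) = 22.4400
  k=1: S(1,0) = 25.0056; S(1,1) = 20.1377
  k=2: S(2,0) = 27.8644; S(2,1) = 22.4400; S(2,2) = 18.0715
  k=3: S(3,0) = 31.0502; S(3,1) = 25.0056; S(3,2) = 20.1377; S(3,3) = 16.2174
  k=4: S(4,0) = 34.6001; S(4,1) = 27.8644; S(4,2) = 22.4400; S(4,3) = 18.0715; S(4,4) = 14.5535
Terminal payoffs V(N, i) = max(S_T - K, 0):
  V(4,0) = 10.090142; V(4,1) = 3.354443; V(4,2) = 0.000000; V(4,3) = 0.000000; V(4,4) = 0.000000
Backward induction: V(k, i) = exp(-r*dt) * [p * V(k+1, i) + (1-p) * V(k+1, i+1)]; then take max(V_cont, immediate exercise) for American.
  V(3,0) = exp(-r*dt) * [p*10.090142 + (1-p)*3.354443] = 6.759780; exercise = 6.540180; V(3,0) = max -> 6.759780
  V(3,1) = exp(-r*dt) * [p*3.354443 + (1-p)*0.000000] = 1.710858; exercise = 0.495561; V(3,1) = max -> 1.710858
  V(3,2) = exp(-r*dt) * [p*0.000000 + (1-p)*0.000000] = 0.000000; exercise = 0.000000; V(3,2) = max -> 0.000000
  V(3,3) = exp(-r*dt) * [p*0.000000 + (1-p)*0.000000] = 0.000000; exercise = 0.000000; V(3,3) = max -> 0.000000
  V(2,0) = exp(-r*dt) * [p*6.759780 + (1-p)*1.710858] = 4.270619; exercise = 3.354443; V(2,0) = max -> 4.270619
  V(2,1) = exp(-r*dt) * [p*1.710858 + (1-p)*0.000000] = 0.872585; exercise = 0.000000; V(2,1) = max -> 0.872585
  V(2,2) = exp(-r*dt) * [p*0.000000 + (1-p)*0.000000] = 0.000000; exercise = 0.000000; V(2,2) = max -> 0.000000
  V(1,0) = exp(-r*dt) * [p*4.270619 + (1-p)*0.872585] = 2.597858; exercise = 0.495561; V(1,0) = max -> 2.597858
  V(1,1) = exp(-r*dt) * [p*0.872585 + (1-p)*0.000000] = 0.445042; exercise = 0.000000; V(1,1) = max -> 0.445042
  V(0,0) = exp(-r*dt) * [p*2.597858 + (1-p)*0.445042] = 1.539050; exercise = 0.000000; V(0,0) = max -> 1.539050

Answer: Price = V(0,0) = 1.5391


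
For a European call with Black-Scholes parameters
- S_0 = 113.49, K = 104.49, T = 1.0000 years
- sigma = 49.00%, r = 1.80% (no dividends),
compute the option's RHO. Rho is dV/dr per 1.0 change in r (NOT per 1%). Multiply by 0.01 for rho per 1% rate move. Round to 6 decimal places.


Answer: Rho = 49.690239

Derivation:
d1 = 0.4503537842; d2 = -0.0396462158
phi(d1) = 0.3604695475; exp(-qT) = 1.0000000000; exp(-rT) = 0.9821610324
N(d2) = 0.4841875908
Rho = K*T*exp(-rT)*N(d2) = 104.4900 * 1.0000 * 0.9821610324 * 0.4841875908 = 49.690239
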